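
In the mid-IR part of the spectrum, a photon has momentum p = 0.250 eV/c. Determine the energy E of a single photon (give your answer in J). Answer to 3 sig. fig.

4.01 × 10^-20 J

Use c = 2.99792458 × 10^8 m/s, 1 eV = 1.602176634 × 10^-19 J.
Convert to SI: p = 0.250 eV/c = 1.3361 × 10^-28 kg·m/s.
Apply E = pc: E = 4.005 × 10^-20 J.
So E ≈ 4.01 × 10^-20 J.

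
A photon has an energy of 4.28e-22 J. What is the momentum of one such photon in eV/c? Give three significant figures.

(c = 2.99792458e8 m/s, 1 eV = 1.602176634e-19 J.)
Apply p = E/c: p = 1.428e-30 kg·m/s.
Converting to eV/c: p = 0.002671 eV/c ≈ 2.67e-3 eV/c.

2.67e-3 eV/c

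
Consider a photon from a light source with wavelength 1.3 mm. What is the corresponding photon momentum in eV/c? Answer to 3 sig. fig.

9.54 × 10^-4 eV/c

(h = 6.62607015 × 10^-34 J·s, c = 2.99792458 × 10^8 m/s, 1 eV = 1.602176634 × 10^-19 J.)
Convert to SI: λ = 1.3 mm = 0.0013 m.
Since p = h/λ for a photon, p = 5.097 × 10^-31 kg·m/s.
Converting to eV/c: p = 9.537 × 10^-4 eV/c ≈ 9.54 × 10^-4 eV/c.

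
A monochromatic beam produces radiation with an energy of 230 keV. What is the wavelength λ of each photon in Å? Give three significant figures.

0.0539 Å

Use h = 6.62607015 × 10^-34 J·s, c = 2.99792458 × 10^8 m/s, 1 eV = 1.602176634 × 10^-19 J.
In SI units: E = 230 keV = 3.6850 × 10^-14 J.
The photon relation is λ = hc/E, giving λ = 5.391 × 10^-12 m.
Converting to Å: λ = 0.05391 Å ≈ 0.0539 Å.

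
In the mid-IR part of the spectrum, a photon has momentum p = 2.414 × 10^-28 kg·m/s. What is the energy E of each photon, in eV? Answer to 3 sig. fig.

Take c = 2.99792458 × 10^8 m/s, 1 eV = 1.602176634 × 10^-19 J.
Since E = pc for a photon, E = 7.237 × 10^-20 J.
Converting to eV: E = 0.4517 eV ≈ 0.452 eV.

0.452 eV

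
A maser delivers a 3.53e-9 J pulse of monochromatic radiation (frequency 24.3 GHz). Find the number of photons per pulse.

Per-photon energy: E = 1.610e-23 J (from frequency = 24.3 GHz).
N = E_total / E_photon = 3.53e-9 J / 1.610e-23 J = 2.19e14.

2.19e14 photons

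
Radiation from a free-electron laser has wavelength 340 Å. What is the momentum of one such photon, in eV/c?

36.5 eV/c

First convert: λ = 340 Å = 3.40 × 10^-8 m.
Since p = h/λ for a photon, p = 1.949 × 10^-26 kg·m/s.
Converting to eV/c: p = 36.47 eV/c ≈ 36.5 eV/c.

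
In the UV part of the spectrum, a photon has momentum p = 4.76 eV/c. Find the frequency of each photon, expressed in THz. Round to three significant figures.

1150 THz

Use h = 6.62607015·10^-34 J·s, c = 2.99792458·10^8 m/s, 1 eV = 1.602176634·10^-19 J.
Convert to SI: p = 4.76 eV/c = 2.5439·10^-27 kg·m/s.
Apply f = pc/h: f = 1.151·10^15 Hz.
Converting to THz: f = 1151 THz ≈ 1150 THz.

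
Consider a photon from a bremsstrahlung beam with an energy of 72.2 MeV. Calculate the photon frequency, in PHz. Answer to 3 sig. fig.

1.75 × 10^7 PHz

Use h = 6.62607015 × 10^-34 J·s, 1 eV = 1.602176634 × 10^-19 J.
In SI units: E = 72.2 MeV = 1.1568 × 10^-11 J.
The photon relation is f = E/h, giving f = 1.746 × 10^22 Hz.
Converting to PHz: f = 1.746 × 10^7 PHz ≈ 1.75 × 10^7 PHz.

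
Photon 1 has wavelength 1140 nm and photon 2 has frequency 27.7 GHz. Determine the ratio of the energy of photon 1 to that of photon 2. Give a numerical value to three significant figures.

E_1 = 1.742 × 10^-19 J (from wavelength = 1140 nm, via E = hc/λ).
E_2 = 1.835 × 10^-23 J (from frequency = 27.7 GHz, via E = hf).
Ratio = 1.742 × 10^-19 / 1.835 × 10^-23 = 9490.

9490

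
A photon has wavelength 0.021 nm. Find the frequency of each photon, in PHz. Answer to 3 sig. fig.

Use c = 2.99792458e8 m/s.
In SI units: λ = 0.021 nm = 2.1e-11 m.
For a photon f = c/λ, so f = 1.428e19 Hz.
Converting to PHz: f = 14280 PHz ≈ 1.43e4 PHz.

1.43e4 PHz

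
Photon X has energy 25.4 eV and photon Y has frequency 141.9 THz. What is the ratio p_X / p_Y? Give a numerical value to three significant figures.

p_X = 1.357 × 10^-26 kg·m/s (from energy = 25.4 eV, via p = E/c).
p_Y = 3.136 × 10^-28 kg·m/s (from frequency = 141.9 THz, via p = hf/c).
Ratio = 1.357 × 10^-26 / 3.136 × 10^-28 = 43.3.

43.3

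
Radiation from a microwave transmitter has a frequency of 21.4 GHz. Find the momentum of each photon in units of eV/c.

8.85 × 10^-5 eV/c

Use h = 6.62607015 × 10^-34 J·s, c = 2.99792458 × 10^8 m/s, 1 eV = 1.602176634 × 10^-19 J.
First convert: f = 21.4 GHz = 2.14 × 10^10 Hz.
For a photon p = hf/c, so p = 4.730 × 10^-32 kg·m/s.
Converting to eV/c: p = 8.850 × 10^-5 eV/c ≈ 8.85 × 10^-5 eV/c.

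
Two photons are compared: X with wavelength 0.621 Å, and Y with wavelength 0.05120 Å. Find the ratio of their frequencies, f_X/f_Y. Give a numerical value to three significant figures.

0.0824

f_X = 4.828 × 10^18 Hz (from wavelength = 0.621 Å, via f = c/λ).
f_Y = 5.855 × 10^19 Hz (from wavelength = 0.05120 Å, via f = c/λ).
Ratio = 4.828 × 10^18 / 5.855 × 10^19 = 0.0824.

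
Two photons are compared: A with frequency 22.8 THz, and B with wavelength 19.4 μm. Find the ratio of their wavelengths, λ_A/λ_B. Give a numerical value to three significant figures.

0.678

λ_A = 1.315·10^-5 m (from frequency = 22.8 THz, via λ = c/f).
λ_B = 1.940·10^-5 m (from wavelength = 19.4 μm, via λ given directly).
Ratio = 1.315·10^-5 / 1.940·10^-5 = 0.678.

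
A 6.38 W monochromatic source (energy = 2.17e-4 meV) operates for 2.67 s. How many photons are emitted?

Total energy: E_total = P·t = 6.38 × 2.67 = 17.03 J.
Per-photon energy: E = 3.477e-26 J.
N = E_total / E_photon = 4.90e26.

4.90e26 photons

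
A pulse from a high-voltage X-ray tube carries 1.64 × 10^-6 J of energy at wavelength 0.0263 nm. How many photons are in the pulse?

Per-photon energy: E = 7.553 × 10^-15 J (from wavelength = 0.0263 nm).
N = E_total / E_photon = 1.64 × 10^-6 J / 7.553 × 10^-15 J = 2.17 × 10^8.

2.17 × 10^8 photons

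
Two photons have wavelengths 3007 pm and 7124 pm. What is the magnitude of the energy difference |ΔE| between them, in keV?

0.238 keV

Using E = hc/λ: E₁ = 6.6061 × 10^-17 J, E₂ = 2.7884 × 10^-17 J.
|ΔE| = |6.6061 × 10^-17 − 2.7884 × 10^-17| = 3.82 × 10^-17 J = 0.238 keV.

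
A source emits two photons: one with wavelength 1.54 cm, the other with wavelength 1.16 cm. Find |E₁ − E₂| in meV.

0.0264 meV

Using E = hc/λ: E₁ = 1.290e-23 J, E₂ = 1.712e-23 J.
|ΔE| = |1.290e-23 − 1.712e-23| = 4.23e-24 J = 0.0264 meV.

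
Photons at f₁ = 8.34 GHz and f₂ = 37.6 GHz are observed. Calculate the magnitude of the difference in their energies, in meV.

0.121 meV

Using E = hf: E₁ = 5.526e-24 J, E₂ = 2.491e-23 J.
|ΔE| = |5.526e-24 − 2.491e-23| = 1.94e-23 J = 0.121 meV.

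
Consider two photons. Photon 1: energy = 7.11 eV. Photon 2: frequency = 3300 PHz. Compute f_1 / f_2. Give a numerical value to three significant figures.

5.21 × 10^-4

f_1 = 1.719 × 10^15 Hz (from energy = 7.11 eV, via f = E/h).
f_2 = 3.300 × 10^18 Hz (from frequency = 3300 PHz, via f given directly).
Ratio = 1.719 × 10^15 / 3.300 × 10^18 = 5.21 × 10^-4.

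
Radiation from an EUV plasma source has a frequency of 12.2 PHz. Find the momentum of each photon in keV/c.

Take h = 6.62607015e-34 J·s, c = 2.99792458e8 m/s, 1 eV = 1.602176634e-19 J.
Convert to SI: f = 12.2 PHz = 1.22e16 Hz.
Apply p = hf/c: p = 2.696e-26 kg·m/s.
Converting to keV/c: p = 0.05046 keV/c ≈ 0.0505 keV/c.

0.0505 keV/c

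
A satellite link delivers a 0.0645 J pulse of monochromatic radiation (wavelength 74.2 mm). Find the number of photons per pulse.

Per-photon energy: E = 2.677 × 10^-24 J (from wavelength = 74.2 mm).
N = E_total / E_photon = 0.0645 J / 2.677 × 10^-24 J = 2.41 × 10^22.

2.41 × 10^22 photons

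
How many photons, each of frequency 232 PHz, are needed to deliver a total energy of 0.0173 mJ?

1.13 × 10^11 photons

Per-photon energy: E = 1.537 × 10^-16 J (from frequency = 232 PHz).
N = E_total / E_photon = 1.73 × 10^-5 J / 1.537 × 10^-16 J = 1.13 × 10^11.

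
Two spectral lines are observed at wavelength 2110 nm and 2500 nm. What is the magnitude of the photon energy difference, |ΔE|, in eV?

Using E = hc/λ: E₁ = 9.414 × 10^-20 J, E₂ = 7.946 × 10^-20 J.
|ΔE| = |9.414 × 10^-20 − 7.946 × 10^-20| = 1.47 × 10^-20 J = 0.0917 eV.

0.0917 eV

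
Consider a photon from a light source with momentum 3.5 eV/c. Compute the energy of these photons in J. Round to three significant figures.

Use c = 2.99792458·10^8 m/s, 1 eV = 1.602176634·10^-19 J.
In SI units: p = 3.5 eV/c = 1.8705·10^-27 kg·m/s.
The photon relation is E = pc, giving E = 5.608·10^-19 J.
So E ≈ 5.61·10^-19 J.

5.61·10^-19 J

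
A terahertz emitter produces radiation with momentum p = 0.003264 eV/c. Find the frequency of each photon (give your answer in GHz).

789 GHz

Take h = 6.62607015e-34 J·s, c = 2.99792458e8 m/s, 1 eV = 1.602176634e-19 J.
Convert to SI: p = 0.003264 eV/c = 1.7444e-30 kg·m/s.
The photon relation is f = pc/h, giving f = 7.892e11 Hz.
Converting to GHz: f = 789.2 GHz ≈ 789 GHz.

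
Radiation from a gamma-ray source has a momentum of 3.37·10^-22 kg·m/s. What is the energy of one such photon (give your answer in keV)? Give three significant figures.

631 keV

Since E = pc for a photon, E = 1.010·10^-13 J.
Converting to keV: E = 630.6 keV ≈ 631 keV.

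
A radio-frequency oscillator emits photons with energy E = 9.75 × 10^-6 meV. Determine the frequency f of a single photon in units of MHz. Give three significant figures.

First convert: E = 9.75 × 10^-6 meV = 1.5621 × 10^-27 J.
Since f = E/h for a photon, f = 2.358 × 10^6 Hz.
Converting to MHz: f = 2.358 MHz ≈ 2.36 MHz.

2.36 MHz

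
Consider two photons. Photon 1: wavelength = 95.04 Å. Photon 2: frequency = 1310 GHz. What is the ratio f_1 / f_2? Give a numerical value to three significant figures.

2.41e4

f_1 = 3.154e16 Hz (from wavelength = 95.04 Å, via f = c/λ).
f_2 = 1.310e12 Hz (from frequency = 1310 GHz, via f given directly).
Ratio = 3.154e16 / 1.310e12 = 2.41e4.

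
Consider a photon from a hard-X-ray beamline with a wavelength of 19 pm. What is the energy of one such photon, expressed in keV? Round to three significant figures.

65.3 keV

First convert: λ = 19 pm = 1.9 × 10^-11 m.
Since E = hc/λ for a photon, E = 1.045 × 10^-14 J.
Converting to keV: E = 65.25 keV ≈ 65.3 keV.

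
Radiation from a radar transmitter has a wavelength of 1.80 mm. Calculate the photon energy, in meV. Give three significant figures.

In SI units: λ = 1.80 mm = 0.00180 m.
Apply E = hc/λ: E = 1.104e-22 J.
Converting to meV: E = 0.6888 meV ≈ 0.689 meV.

0.689 meV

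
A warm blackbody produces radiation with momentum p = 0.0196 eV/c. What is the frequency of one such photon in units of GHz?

4740 GHz

Convert to SI: p = 0.0196 eV/c = 1.0475·10^-29 kg·m/s.
The photon relation is f = pc/h, giving f = 4.739·10^12 Hz.
Converting to GHz: f = 4739 GHz ≈ 4740 GHz.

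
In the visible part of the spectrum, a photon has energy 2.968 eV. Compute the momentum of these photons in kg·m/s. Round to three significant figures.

Use c = 2.99792458 × 10^8 m/s, 1 eV = 1.602176634 × 10^-19 J.
In SI units: E = 2.968 eV = 4.7553 × 10^-19 J.
Apply p = E/c: p = 1.586 × 10^-27 kg·m/s.
So p ≈ 1.59 × 10^-27 kg·m/s.

1.59 × 10^-27 kg·m/s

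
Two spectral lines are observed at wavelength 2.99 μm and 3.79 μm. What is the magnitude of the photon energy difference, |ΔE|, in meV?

87.5 meV

Using E = hc/λ: E₁ = 6.644 × 10^-20 J, E₂ = 5.241 × 10^-20 J.
|ΔE| = |6.644 × 10^-20 − 5.241 × 10^-20| = 1.40 × 10^-20 J = 87.5 meV.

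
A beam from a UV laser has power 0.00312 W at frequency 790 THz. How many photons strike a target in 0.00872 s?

Total energy: E_total = P·t = 0.00312 × 0.00872 = 2.721 × 10^-5 J.
Per-photon energy: E = 5.235 × 10^-19 J.
N = E_total / E_photon = 5.20 × 10^13.

5.20 × 10^13 photons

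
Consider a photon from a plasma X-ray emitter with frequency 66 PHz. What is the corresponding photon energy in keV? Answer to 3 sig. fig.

0.273 keV

(h = 6.62607015e-34 J·s, 1 eV = 1.602176634e-19 J.)
First convert: f = 66 PHz = 6.6e16 Hz.
For a photon E = hf, so E = 4.373e-17 J.
Converting to keV: E = 0.2730 keV ≈ 0.273 keV.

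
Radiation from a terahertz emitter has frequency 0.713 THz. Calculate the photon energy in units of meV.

2.95 meV

(h = 6.62607015 × 10^-34 J·s, 1 eV = 1.602176634 × 10^-19 J.)
First convert: f = 0.713 THz = 7.13 × 10^11 Hz.
The photon relation is E = hf, giving E = 4.724 × 10^-22 J.
Converting to meV: E = 2.949 meV ≈ 2.95 meV.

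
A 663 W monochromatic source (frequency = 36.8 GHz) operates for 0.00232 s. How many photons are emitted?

6.31e22 photons

Total energy: E_total = P·t = 663 × 0.00232 = 1.538 J.
Per-photon energy: E = 2.438e-23 J.
N = E_total / E_photon = 6.31e22.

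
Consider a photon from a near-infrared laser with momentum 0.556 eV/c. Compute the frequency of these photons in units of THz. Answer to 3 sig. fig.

(h = 6.62607015·10^-34 J·s, c = 2.99792458·10^8 m/s, 1 eV = 1.602176634·10^-19 J.)
First convert: p = 0.556 eV/c = 2.9714·10^-28 kg·m/s.
Since f = pc/h for a photon, f = 1.344·10^14 Hz.
Converting to THz: f = 134.4 THz ≈ 134 THz.

134 THz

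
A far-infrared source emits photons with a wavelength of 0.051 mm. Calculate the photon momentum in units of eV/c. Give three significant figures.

Use h = 6.62607015 × 10^-34 J·s, c = 2.99792458 × 10^8 m/s, 1 eV = 1.602176634 × 10^-19 J.
In SI units: λ = 0.051 mm = 5.1 × 10^-5 m.
Apply p = h/λ: p = 1.299 × 10^-29 kg·m/s.
Converting to eV/c: p = 0.02431 eV/c ≈ 0.0243 eV/c.

0.0243 eV/c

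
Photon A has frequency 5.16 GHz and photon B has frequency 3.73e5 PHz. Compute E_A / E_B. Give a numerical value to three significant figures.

E_A = 3.419e-24 J (from frequency = 5.16 GHz, via E = hf).
E_B = 2.472e-13 J (from frequency = 3.73e5 PHz, via E = hf).
Ratio = 3.419e-24 / 2.472e-13 = 1.38e-11.

1.38e-11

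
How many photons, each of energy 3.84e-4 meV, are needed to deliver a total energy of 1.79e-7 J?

2.91e18 photons

Per-photon energy: E = 6.152e-26 J (from energy = 3.84e-4 meV).
N = E_total / E_photon = 1.79e-7 J / 6.152e-26 J = 2.91e18.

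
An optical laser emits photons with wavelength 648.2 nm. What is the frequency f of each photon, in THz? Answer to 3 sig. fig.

First convert: λ = 648.2 nm = 6.482 × 10^-7 m.
Apply f = c/λ: f = 4.625 × 10^14 Hz.
Converting to THz: f = 462.5 THz ≈ 462 THz.

462 THz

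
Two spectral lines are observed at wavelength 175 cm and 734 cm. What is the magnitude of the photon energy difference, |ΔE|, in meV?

5.40 × 10^-4 meV

Using E = hc/λ: E₁ = 1.135 × 10^-25 J, E₂ = 2.706 × 10^-26 J.
|ΔE| = |1.135 × 10^-25 − 2.706 × 10^-26| = 8.64 × 10^-26 J = 5.40 × 10^-4 meV.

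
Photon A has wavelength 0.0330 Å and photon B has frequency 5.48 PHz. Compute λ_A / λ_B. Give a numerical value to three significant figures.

λ_A = 3.300e-12 m (from wavelength = 0.0330 Å, via λ given directly).
λ_B = 5.471e-8 m (from frequency = 5.48 PHz, via λ = c/f).
Ratio = 3.300e-12 / 5.471e-8 = 6.03e-5.

6.03e-5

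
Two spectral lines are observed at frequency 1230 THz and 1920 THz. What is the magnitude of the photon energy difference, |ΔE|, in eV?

2.85 eV

Using E = hf: E₁ = 8.150 × 10^-19 J, E₂ = 1.272 × 10^-18 J.
|ΔE| = |8.150 × 10^-19 − 1.272 × 10^-18| = 4.57 × 10^-19 J = 2.85 eV.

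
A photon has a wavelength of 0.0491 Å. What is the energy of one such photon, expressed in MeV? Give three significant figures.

Use h = 6.62607015 × 10^-34 J·s, c = 2.99792458 × 10^8 m/s, 1 eV = 1.602176634 × 10^-19 J.
In SI units: λ = 0.0491 Å = 4.91 × 10^-12 m.
For a photon E = hc/λ, so E = 4.046 × 10^-14 J.
Converting to MeV: E = 0.2525 MeV ≈ 0.253 MeV.

0.253 MeV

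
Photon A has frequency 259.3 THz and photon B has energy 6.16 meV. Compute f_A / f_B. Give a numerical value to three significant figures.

174

f_A = 2.593e14 Hz (from frequency = 259.3 THz, via f given directly).
f_B = 1.489e12 Hz (from energy = 6.16 meV, via f = E/h).
Ratio = 2.593e14 / 1.489e12 = 174.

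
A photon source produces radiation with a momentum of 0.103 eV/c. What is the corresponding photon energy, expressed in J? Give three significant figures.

1.65e-20 J

(c = 2.99792458e8 m/s, 1 eV = 1.602176634e-19 J.)
In SI units: p = 0.103 eV/c = 5.5046e-29 kg·m/s.
The photon relation is E = pc, giving E = 1.650e-20 J.
So E ≈ 1.65e-20 J.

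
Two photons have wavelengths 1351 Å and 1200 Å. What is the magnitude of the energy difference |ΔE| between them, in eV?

Using E = hc/λ: E₁ = 1.4704 × 10^-18 J, E₂ = 1.6554 × 10^-18 J.
|ΔE| = |1.4704 × 10^-18 − 1.6554 × 10^-18| = 1.85 × 10^-19 J = 1.15 eV.

1.15 eV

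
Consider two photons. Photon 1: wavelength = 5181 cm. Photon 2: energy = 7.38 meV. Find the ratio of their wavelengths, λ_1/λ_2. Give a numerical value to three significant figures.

λ_1 = 51.81 m (from wavelength = 5181 cm, via λ given directly).
λ_2 = 1.680e-4 m (from energy = 7.38 meV, via λ = hc/E).
Ratio = 51.81 / 1.680e-4 = 3.08e5.

3.08e5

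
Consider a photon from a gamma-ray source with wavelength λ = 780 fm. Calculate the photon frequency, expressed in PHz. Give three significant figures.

3.84 × 10^5 PHz

Convert to SI: λ = 780 fm = 7.8 × 10^-13 m.
Since f = c/λ for a photon, f = 3.843 × 10^20 Hz.
Converting to PHz: f = 384300 PHz ≈ 3.84 × 10^5 PHz.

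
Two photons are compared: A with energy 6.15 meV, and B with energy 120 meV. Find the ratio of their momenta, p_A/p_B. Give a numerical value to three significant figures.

p_A = 3.287 × 10^-30 kg·m/s (from energy = 6.15 meV, via p = E/c).
p_B = 6.413 × 10^-29 kg·m/s (from energy = 120 meV, via p = E/c).
Ratio = 3.287 × 10^-30 / 6.413 × 10^-29 = 0.0512.

0.0512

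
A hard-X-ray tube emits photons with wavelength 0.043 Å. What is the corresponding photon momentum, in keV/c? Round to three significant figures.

In SI units: λ = 0.043 Å = 4.3 × 10^-12 m.
Since p = h/λ for a photon, p = 1.541 × 10^-22 kg·m/s.
Converting to keV/c: p = 288.3 keV/c ≈ 288 keV/c.

288 keV/c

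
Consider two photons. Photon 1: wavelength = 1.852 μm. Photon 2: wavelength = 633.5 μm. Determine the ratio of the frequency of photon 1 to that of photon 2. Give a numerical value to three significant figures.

f_1 = 1.619 × 10^14 Hz (from wavelength = 1.852 μm, via f = c/λ).
f_2 = 4.732 × 10^11 Hz (from wavelength = 633.5 μm, via f = c/λ).
Ratio = 1.619 × 10^14 / 4.732 × 10^11 = 342.

342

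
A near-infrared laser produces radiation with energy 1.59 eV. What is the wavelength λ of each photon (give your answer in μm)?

(h = 6.62607015·10^-34 J·s, c = 2.99792458·10^8 m/s, 1 eV = 1.602176634·10^-19 J.)
Convert to SI: E = 1.59 eV = 2.5475·10^-19 J.
The photon relation is λ = hc/E, giving λ = 7.798·10^-7 m.
Converting to μm: λ = 0.7798 μm ≈ 0.780 μm.

0.780 μm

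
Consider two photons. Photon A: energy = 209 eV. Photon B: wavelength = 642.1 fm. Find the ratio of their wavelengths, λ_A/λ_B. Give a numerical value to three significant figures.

9240

λ_A = 5.932e-9 m (from energy = 209 eV, via λ = hc/E).
λ_B = 6.421e-13 m (from wavelength = 642.1 fm, via λ given directly).
Ratio = 5.932e-9 / 6.421e-13 = 9240.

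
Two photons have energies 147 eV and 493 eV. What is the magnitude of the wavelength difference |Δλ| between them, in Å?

Using λ = hc/E: λ₁ = 8.434·10^-9 m, λ₂ = 2.515·10^-9 m.
|Δλ| = |8.434·10^-9 − 2.515·10^-9| = 5.92·10^-9 m = 59.2 Å.

59.2 Å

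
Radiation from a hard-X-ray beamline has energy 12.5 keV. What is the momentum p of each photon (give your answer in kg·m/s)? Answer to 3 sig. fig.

6.68e-24 kg·m/s

In SI units: E = 12.5 keV = 2.0027e-15 J.
Since p = E/c for a photon, p = 6.680e-24 kg·m/s.
So p ≈ 6.68e-24 kg·m/s.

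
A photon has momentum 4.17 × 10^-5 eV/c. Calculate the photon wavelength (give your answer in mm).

29.7 mm

Take h = 6.62607015 × 10^-34 J·s, c = 2.99792458 × 10^8 m/s, 1 eV = 1.602176634 × 10^-19 J.
Convert to SI: p = 4.17 × 10^-5 eV/c = 2.2286 × 10^-32 kg·m/s.
For a photon λ = h/p, so λ = 0.02973 m.
Converting to mm: λ = 29.73 mm ≈ 29.7 mm.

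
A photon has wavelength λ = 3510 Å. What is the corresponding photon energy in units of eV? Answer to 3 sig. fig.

In SI units: λ = 3510 Å = 3.51·10^-7 m.
Apply E = hc/λ: E = 5.659·10^-19 J.
Converting to eV: E = 3.532 eV ≈ 3.53 eV.

3.53 eV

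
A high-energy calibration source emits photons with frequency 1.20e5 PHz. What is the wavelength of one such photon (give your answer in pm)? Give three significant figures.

Use c = 2.99792458e8 m/s.
First convert: f = 1.20e5 PHz = 1.20e20 Hz.
For a photon λ = c/f, so λ = 2.498e-12 m.
Converting to pm: λ = 2.498 pm ≈ 2.50 pm.

2.50 pm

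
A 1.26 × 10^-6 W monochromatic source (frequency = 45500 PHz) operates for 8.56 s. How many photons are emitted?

Total energy: E_total = P·t = 1.26 × 10^-6 × 8.56 = 1.079 × 10^-5 J.
Per-photon energy: E = 3.015 × 10^-14 J.
N = E_total / E_photon = 3.58 × 10^8.

3.58 × 10^8 photons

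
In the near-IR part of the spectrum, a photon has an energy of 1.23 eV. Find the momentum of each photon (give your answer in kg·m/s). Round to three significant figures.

6.57e-28 kg·m/s

First convert: E = 1.23 eV = 1.9707e-19 J.
Apply p = E/c: p = 6.573e-28 kg·m/s.
So p ≈ 6.57e-28 kg·m/s.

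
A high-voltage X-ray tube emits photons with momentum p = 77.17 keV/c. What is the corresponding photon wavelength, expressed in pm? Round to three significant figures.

(h = 6.62607015e-34 J·s, c = 2.99792458e8 m/s, 1 eV = 1.602176634e-19 J.)
First convert: p = 77.17 keV/c = 4.1242e-23 kg·m/s.
Since λ = h/p for a photon, λ = 1.607e-11 m.
Converting to pm: λ = 16.07 pm ≈ 16.1 pm.

16.1 pm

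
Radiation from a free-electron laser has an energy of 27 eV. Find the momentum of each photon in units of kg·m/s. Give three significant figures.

Take c = 2.99792458 × 10^8 m/s, 1 eV = 1.602176634 × 10^-19 J.
In SI units: E = 27 eV = 4.3259 × 10^-18 J.
For a photon p = E/c, so p = 1.443 × 10^-26 kg·m/s.
So p ≈ 1.44 × 10^-26 kg·m/s.

1.44 × 10^-26 kg·m/s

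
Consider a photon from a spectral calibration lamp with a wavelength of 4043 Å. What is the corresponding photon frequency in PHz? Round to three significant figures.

0.742 PHz

Convert to SI: λ = 4043 Å = 4.043 × 10^-7 m.
Since f = c/λ for a photon, f = 7.415 × 10^14 Hz.
Converting to PHz: f = 0.7415 PHz ≈ 0.742 PHz.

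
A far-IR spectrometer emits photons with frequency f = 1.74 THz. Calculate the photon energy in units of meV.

Take h = 6.62607015 × 10^-34 J·s, 1 eV = 1.602176634 × 10^-19 J.
In SI units: f = 1.74 THz = 1.74 × 10^12 Hz.
For a photon E = hf, so E = 1.153 × 10^-21 J.
Converting to meV: E = 7.196 meV ≈ 7.20 meV.

7.20 meV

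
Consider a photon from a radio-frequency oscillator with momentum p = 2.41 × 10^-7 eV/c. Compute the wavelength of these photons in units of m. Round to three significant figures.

In SI units: p = 2.41 × 10^-7 eV/c = 1.2880 × 10^-34 kg·m/s.
Since λ = h/p for a photon, λ = 5.145 m.
So λ ≈ 5.14 m.

5.14 m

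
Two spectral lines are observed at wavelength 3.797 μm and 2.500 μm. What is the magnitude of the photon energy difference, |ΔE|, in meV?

169 meV

Using E = hc/λ: E₁ = 5.2316 × 10^-20 J, E₂ = 7.9458 × 10^-20 J.
|ΔE| = |5.2316 × 10^-20 − 7.9458 × 10^-20| = 2.71 × 10^-20 J = 169 meV.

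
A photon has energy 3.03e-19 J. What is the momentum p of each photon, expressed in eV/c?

1.89 eV/c

For a photon p = E/c, so p = 1.011e-27 kg·m/s.
Converting to eV/c: p = 1.891 eV/c ≈ 1.89 eV/c.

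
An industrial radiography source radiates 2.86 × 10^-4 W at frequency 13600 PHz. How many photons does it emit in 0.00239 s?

7.59 × 10^7 photons

Total energy: E_total = P·t = 2.86 × 10^-4 × 0.00239 = 6.835 × 10^-7 J.
Per-photon energy: E = 9.011 × 10^-15 J.
N = E_total / E_photon = 7.59 × 10^7.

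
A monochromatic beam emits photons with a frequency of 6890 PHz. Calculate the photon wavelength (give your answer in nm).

0.0435 nm

Use c = 2.99792458·10^8 m/s.
First convert: f = 6890 PHz = 6.89·10^18 Hz.
Since λ = c/f for a photon, λ = 4.351·10^-11 m.
Converting to nm: λ = 0.04351 nm ≈ 0.0435 nm.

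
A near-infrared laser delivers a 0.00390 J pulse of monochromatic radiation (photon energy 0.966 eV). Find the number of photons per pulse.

Per-photon energy: E = 1.548e-19 J (from energy = 0.966 eV).
N = E_total / E_photon = 0.00390 J / 1.548e-19 J = 2.52e16.

2.52e16 photons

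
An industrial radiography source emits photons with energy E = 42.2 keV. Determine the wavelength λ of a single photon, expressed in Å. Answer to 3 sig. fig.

0.294 Å

Take h = 6.62607015 × 10^-34 J·s, c = 2.99792458 × 10^8 m/s, 1 eV = 1.602176634 × 10^-19 J.
First convert: E = 42.2 keV = 6.7612 × 10^-15 J.
Since λ = hc/E for a photon, λ = 2.938 × 10^-11 m.
Converting to Å: λ = 0.2938 Å ≈ 0.294 Å.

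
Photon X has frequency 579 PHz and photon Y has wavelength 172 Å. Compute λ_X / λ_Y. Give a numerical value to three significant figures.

0.0301

λ_X = 5.178 × 10^-10 m (from frequency = 579 PHz, via λ = c/f).
λ_Y = 1.720 × 10^-8 m (from wavelength = 172 Å, via λ given directly).
Ratio = 5.178 × 10^-10 / 1.720 × 10^-8 = 0.0301.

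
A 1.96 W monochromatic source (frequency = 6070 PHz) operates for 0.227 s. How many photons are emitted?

Total energy: E_total = P·t = 1.96 × 0.227 = 0.4449 J.
Per-photon energy: E = 4.022 × 10^-15 J.
N = E_total / E_photon = 1.11 × 10^14.

1.11 × 10^14 photons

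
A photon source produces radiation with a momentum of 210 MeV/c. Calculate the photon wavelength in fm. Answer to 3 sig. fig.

5.90 fm

First convert: p = 210 MeV/c = 1.1223 × 10^-19 kg·m/s.
Apply λ = h/p: λ = 5.904 × 10^-15 m.
Converting to fm: λ = 5.904 fm ≈ 5.90 fm.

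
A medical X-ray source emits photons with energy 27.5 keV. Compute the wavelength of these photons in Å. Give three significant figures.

(h = 6.62607015·10^-34 J·s, c = 2.99792458·10^8 m/s, 1 eV = 1.602176634·10^-19 J.)
In SI units: E = 27.5 keV = 4.4060·10^-15 J.
Apply λ = hc/E: λ = 4.509·10^-11 m.
Converting to Å: λ = 0.4509 Å ≈ 0.451 Å.

0.451 Å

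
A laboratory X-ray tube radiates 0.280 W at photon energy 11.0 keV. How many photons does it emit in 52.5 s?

Total energy: E_total = P·t = 0.280 × 52.5 = 14.70 J.
Per-photon energy: E = 1.762e-15 J.
N = E_total / E_photon = 8.34e15.

8.34e15 photons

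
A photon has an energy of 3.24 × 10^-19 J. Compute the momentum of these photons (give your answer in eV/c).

2.02 eV/c

Use c = 2.99792458 × 10^8 m/s, 1 eV = 1.602176634 × 10^-19 J.
For a photon p = E/c, so p = 1.081 × 10^-27 kg·m/s.
Converting to eV/c: p = 2.022 eV/c ≈ 2.02 eV/c.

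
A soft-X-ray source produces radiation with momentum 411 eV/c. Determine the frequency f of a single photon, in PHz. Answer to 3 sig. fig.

(h = 6.62607015e-34 J·s, c = 2.99792458e8 m/s, 1 eV = 1.602176634e-19 J.)
Convert to SI: p = 411 eV/c = 2.1965e-25 kg·m/s.
The photon relation is f = pc/h, giving f = 9.938e16 Hz.
Converting to PHz: f = 99.38 PHz ≈ 99.4 PHz.

99.4 PHz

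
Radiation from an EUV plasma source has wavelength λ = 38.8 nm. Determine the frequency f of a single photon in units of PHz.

7.73 PHz

Take c = 2.99792458e8 m/s.
Convert to SI: λ = 38.8 nm = 3.88e-8 m.
For a photon f = c/λ, so f = 7.727e15 Hz.
Converting to PHz: f = 7.727 PHz ≈ 7.73 PHz.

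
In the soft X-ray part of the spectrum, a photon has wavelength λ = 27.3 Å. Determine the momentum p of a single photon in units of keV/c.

First convert: λ = 27.3 Å = 2.73 × 10^-9 m.
The photon relation is p = h/λ, giving p = 2.427 × 10^-25 kg·m/s.
Converting to keV/c: p = 0.4542 keV/c ≈ 0.454 keV/c.

0.454 keV/c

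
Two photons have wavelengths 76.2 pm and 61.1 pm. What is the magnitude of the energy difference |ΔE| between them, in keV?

Using E = hc/λ: E₁ = 2.607 × 10^-15 J, E₂ = 3.251 × 10^-15 J.
|ΔE| = |2.607 × 10^-15 − 3.251 × 10^-15| = 6.44 × 10^-16 J = 4.02 keV.

4.02 keV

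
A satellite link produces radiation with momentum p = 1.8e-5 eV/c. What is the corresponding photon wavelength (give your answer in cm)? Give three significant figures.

First convert: p = 1.8e-5 eV/c = 9.6197e-33 kg·m/s.
Since λ = h/p for a photon, λ = 0.06888 m.
Converting to cm: λ = 6.888 cm ≈ 6.89 cm.

6.89 cm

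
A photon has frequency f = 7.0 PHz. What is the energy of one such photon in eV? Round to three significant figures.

(h = 6.62607015e-34 J·s, 1 eV = 1.602176634e-19 J.)
Convert to SI: f = 7.0 PHz = 7.0e15 Hz.
The photon relation is E = hf, giving E = 4.638e-18 J.
Converting to eV: E = 28.95 eV ≈ 28.9 eV.

28.9 eV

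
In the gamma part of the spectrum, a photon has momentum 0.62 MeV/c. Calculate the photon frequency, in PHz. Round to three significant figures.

1.50·10^5 PHz

Take h = 6.62607015·10^-34 J·s, c = 2.99792458·10^8 m/s, 1 eV = 1.602176634·10^-19 J.
Convert to SI: p = 0.62 MeV/c = 3.3135·10^-22 kg·m/s.
Since f = pc/h for a photon, f = 1.499·10^20 Hz.
Converting to PHz: f = 149900 PHz ≈ 1.50·10^5 PHz.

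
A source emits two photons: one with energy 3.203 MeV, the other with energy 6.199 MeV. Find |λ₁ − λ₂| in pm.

Using λ = hc/E: λ₁ = 3.8709 × 10^-13 m, λ₂ = 2.0001 × 10^-13 m.
|Δλ| = |3.8709 × 10^-13 − 2.0001 × 10^-13| = 1.87 × 10^-13 m = 0.187 pm.

0.187 pm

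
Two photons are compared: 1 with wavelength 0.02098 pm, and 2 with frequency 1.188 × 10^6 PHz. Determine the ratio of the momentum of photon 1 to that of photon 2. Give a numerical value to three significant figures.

12.0

p_1 = 3.158 × 10^-20 kg·m/s (from wavelength = 0.02098 pm, via p = h/λ).
p_2 = 2.626 × 10^-21 kg·m/s (from frequency = 1.188 × 10^6 PHz, via p = hf/c).
Ratio = 3.158 × 10^-20 / 2.626 × 10^-21 = 12.0.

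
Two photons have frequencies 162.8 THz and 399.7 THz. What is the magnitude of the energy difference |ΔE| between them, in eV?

0.980 eV

Using E = hf: E₁ = 1.0787 × 10^-19 J, E₂ = 2.6484 × 10^-19 J.
|ΔE| = |1.0787 × 10^-19 − 2.6484 × 10^-19| = 1.57 × 10^-19 J = 0.980 eV.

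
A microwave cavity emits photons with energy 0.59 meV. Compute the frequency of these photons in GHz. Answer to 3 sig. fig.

143 GHz

In SI units: E = 0.59 meV = 9.4528e-23 J.
For a photon f = E/h, so f = 1.427e11 Hz.
Converting to GHz: f = 142.7 GHz ≈ 143 GHz.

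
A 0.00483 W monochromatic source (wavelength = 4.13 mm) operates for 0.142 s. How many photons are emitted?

Total energy: E_total = P·t = 0.00483 × 0.142 = 6.859e-4 J.
Per-photon energy: E = 4.810e-23 J.
N = E_total / E_photon = 1.43e19.

1.43e19 photons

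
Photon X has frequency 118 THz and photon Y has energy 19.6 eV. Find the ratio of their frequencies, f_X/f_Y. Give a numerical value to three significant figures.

f_X = 1.180 × 10^14 Hz (from frequency = 118 THz, via f given directly).
f_Y = 4.739 × 10^15 Hz (from energy = 19.6 eV, via f = E/h).
Ratio = 1.180 × 10^14 / 4.739 × 10^15 = 0.0249.

0.0249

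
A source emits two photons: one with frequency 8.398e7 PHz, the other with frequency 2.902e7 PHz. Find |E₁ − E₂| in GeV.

0.227 GeV

Using E = hf: E₁ = 5.5646e-11 J, E₂ = 1.9229e-11 J.
|ΔE| = |5.5646e-11 − 1.9229e-11| = 3.64e-11 J = 0.227 GeV.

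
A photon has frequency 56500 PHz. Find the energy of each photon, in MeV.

Use h = 6.62607015e-34 J·s, 1 eV = 1.602176634e-19 J.
First convert: f = 56500 PHz = 5.65e19 Hz.
Apply E = hf: E = 3.744e-14 J.
Converting to MeV: E = 0.2337 MeV ≈ 0.234 MeV.

0.234 MeV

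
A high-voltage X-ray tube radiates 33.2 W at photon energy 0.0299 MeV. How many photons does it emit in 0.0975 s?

Total energy: E_total = P·t = 33.2 × 0.0975 = 3.237 J.
Per-photon energy: E = 4.791e-15 J.
N = E_total / E_photon = 6.76e14.

6.76e14 photons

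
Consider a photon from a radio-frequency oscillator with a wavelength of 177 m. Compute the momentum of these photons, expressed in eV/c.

Use h = 6.62607015·10^-34 J·s, c = 2.99792458·10^8 m/s, 1 eV = 1.602176634·10^-19 J.
For a photon p = h/λ, so p = 3.744·10^-36 kg·m/s.
Converting to eV/c: p = 7.005·10^-9 eV/c ≈ 7.00·10^-9 eV/c.

7.00·10^-9 eV/c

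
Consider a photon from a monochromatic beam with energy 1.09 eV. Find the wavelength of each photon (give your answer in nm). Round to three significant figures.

Take h = 6.62607015e-34 J·s, c = 2.99792458e8 m/s, 1 eV = 1.602176634e-19 J.
First convert: E = 1.09 eV = 1.7464e-19 J.
Since λ = hc/E for a photon, λ = 1.137e-6 m.
Converting to nm: λ = 1137 nm ≈ 1140 nm.

1140 nm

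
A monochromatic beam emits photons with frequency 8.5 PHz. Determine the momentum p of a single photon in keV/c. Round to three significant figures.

0.0352 keV/c

In SI units: f = 8.5 PHz = 8.5e15 Hz.
Since p = hf/c for a photon, p = 1.879e-26 kg·m/s.
Converting to keV/c: p = 0.03515 keV/c ≈ 0.0352 keV/c.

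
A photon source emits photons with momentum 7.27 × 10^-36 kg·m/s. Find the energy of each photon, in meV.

Apply E = pc: E = 2.179 × 10^-27 J.
Converting to meV: E = 1.360 × 10^-5 meV ≈ 1.36 × 10^-5 meV.

1.36 × 10^-5 meV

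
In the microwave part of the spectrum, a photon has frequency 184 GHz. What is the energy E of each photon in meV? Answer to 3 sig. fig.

Take h = 6.62607015e-34 J·s, 1 eV = 1.602176634e-19 J.
Convert to SI: f = 184 GHz = 1.84e11 Hz.
Since E = hf for a photon, E = 1.219e-22 J.
Converting to meV: E = 0.7610 meV ≈ 0.761 meV.

0.761 meV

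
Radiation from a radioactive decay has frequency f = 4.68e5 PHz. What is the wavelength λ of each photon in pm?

(c = 2.99792458e8 m/s.)
First convert: f = 4.68e5 PHz = 4.68e20 Hz.
Since λ = c/f for a photon, λ = 6.406e-13 m.
Converting to pm: λ = 0.6406 pm ≈ 0.641 pm.

0.641 pm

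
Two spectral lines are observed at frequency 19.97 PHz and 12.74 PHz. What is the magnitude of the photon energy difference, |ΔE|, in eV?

Using E = hf: E₁ = 1.3232e-17 J, E₂ = 8.4416e-18 J.
|ΔE| = |1.3232e-17 − 8.4416e-18| = 4.79e-18 J = 29.9 eV.

29.9 eV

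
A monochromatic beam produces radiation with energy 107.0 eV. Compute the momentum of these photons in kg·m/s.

First convert: E = 107.0 eV = 1.7143e-17 J.
For a photon p = E/c, so p = 5.718e-26 kg·m/s.
So p ≈ 5.72e-26 kg·m/s.

5.72e-26 kg·m/s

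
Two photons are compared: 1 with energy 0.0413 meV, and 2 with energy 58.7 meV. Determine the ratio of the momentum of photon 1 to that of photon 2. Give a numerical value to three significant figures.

7.04e-4

p_1 = 2.207e-32 kg·m/s (from energy = 0.0413 meV, via p = E/c).
p_2 = 3.137e-29 kg·m/s (from energy = 58.7 meV, via p = E/c).
Ratio = 2.207e-32 / 3.137e-29 = 7.04e-4.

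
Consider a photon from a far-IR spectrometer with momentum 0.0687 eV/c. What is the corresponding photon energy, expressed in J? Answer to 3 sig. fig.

Convert to SI: p = 0.0687 eV/c = 3.6715e-29 kg·m/s.
Since E = pc for a photon, E = 1.101e-20 J.
So E ≈ 1.10e-20 J.

1.10e-20 J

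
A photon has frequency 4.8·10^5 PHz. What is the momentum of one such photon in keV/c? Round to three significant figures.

1990 keV/c

(h = 6.62607015·10^-34 J·s, c = 2.99792458·10^8 m/s, 1 eV = 1.602176634·10^-19 J.)
Convert to SI: f = 4.8·10^5 PHz = 4.8·10^20 Hz.
The photon relation is p = hf/c, giving p = 1.061·10^-21 kg·m/s.
Converting to keV/c: p = 1985 keV/c ≈ 1990 keV/c.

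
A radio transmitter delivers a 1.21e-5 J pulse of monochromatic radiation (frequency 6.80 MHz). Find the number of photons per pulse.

Per-photon energy: E = 4.506e-27 J (from frequency = 6.80 MHz).
N = E_total / E_photon = 1.21e-5 J / 4.506e-27 J = 2.69e21.

2.69e21 photons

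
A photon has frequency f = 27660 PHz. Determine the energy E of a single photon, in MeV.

Use h = 6.62607015e-34 J·s, 1 eV = 1.602176634e-19 J.
In SI units: f = 27660 PHz = 2.766e19 Hz.
The photon relation is E = hf, giving E = 1.833e-14 J.
Converting to MeV: E = 0.1144 MeV ≈ 0.114 MeV.

0.114 MeV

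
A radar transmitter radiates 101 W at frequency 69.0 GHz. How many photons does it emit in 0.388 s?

8.57 × 10^23 photons

Total energy: E_total = P·t = 101 × 0.388 = 39.19 J.
Per-photon energy: E = 4.572 × 10^-23 J.
N = E_total / E_photon = 8.57 × 10^23.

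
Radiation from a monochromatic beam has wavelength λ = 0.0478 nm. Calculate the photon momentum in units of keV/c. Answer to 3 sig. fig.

25.9 keV/c

Use h = 6.62607015e-34 J·s, c = 2.99792458e8 m/s, 1 eV = 1.602176634e-19 J.
Convert to SI: λ = 0.0478 nm = 4.78e-11 m.
Since p = h/λ for a photon, p = 1.386e-23 kg·m/s.
Converting to keV/c: p = 25.94 keV/c ≈ 25.9 keV/c.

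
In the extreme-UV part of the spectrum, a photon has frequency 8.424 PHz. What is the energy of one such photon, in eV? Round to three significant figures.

In SI units: f = 8.424 PHz = 8.424e15 Hz.
For a photon E = hf, so E = 5.582e-18 J.
Converting to eV: E = 34.84 eV ≈ 34.8 eV.

34.8 eV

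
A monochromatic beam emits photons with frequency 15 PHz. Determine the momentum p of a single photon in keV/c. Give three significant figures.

(h = 6.62607015·10^-34 J·s, c = 2.99792458·10^8 m/s, 1 eV = 1.602176634·10^-19 J.)
Convert to SI: f = 15 PHz = 1.5·10^16 Hz.
The photon relation is p = hf/c, giving p = 3.315·10^-26 kg·m/s.
Converting to keV/c: p = 0.06204 keV/c ≈ 0.0620 keV/c.

0.0620 keV/c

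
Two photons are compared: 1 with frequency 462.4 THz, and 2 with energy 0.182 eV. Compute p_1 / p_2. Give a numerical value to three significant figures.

10.5

p_1 = 1.022 × 10^-27 kg·m/s (from frequency = 462.4 THz, via p = hf/c).
p_2 = 9.727 × 10^-29 kg·m/s (from energy = 0.182 eV, via p = E/c).
Ratio = 1.022 × 10^-27 / 9.727 × 10^-29 = 10.5.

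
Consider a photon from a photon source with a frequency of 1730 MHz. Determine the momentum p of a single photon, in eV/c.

(h = 6.62607015e-34 J·s, c = 2.99792458e8 m/s, 1 eV = 1.602176634e-19 J.)
First convert: f = 1730 MHz = 1.73e9 Hz.
For a photon p = hf/c, so p = 3.824e-33 kg·m/s.
Converting to eV/c: p = 7.155e-6 eV/c ≈ 7.15e-6 eV/c.

7.15e-6 eV/c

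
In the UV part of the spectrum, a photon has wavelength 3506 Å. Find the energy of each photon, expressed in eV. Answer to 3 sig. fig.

3.54 eV

First convert: λ = 3506 Å = 3.506e-7 m.
For a photon E = hc/λ, so E = 5.666e-19 J.
Converting to eV: E = 3.536 eV ≈ 3.54 eV.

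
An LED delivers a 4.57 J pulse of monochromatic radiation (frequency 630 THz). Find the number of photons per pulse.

Per-photon energy: E = 4.174e-19 J (from frequency = 630 THz).
N = E_total / E_photon = 4.57 J / 4.174e-19 J = 1.09e19.

1.09e19 photons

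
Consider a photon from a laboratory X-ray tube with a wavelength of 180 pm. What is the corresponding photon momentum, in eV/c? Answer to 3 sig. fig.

6890 eV/c

In SI units: λ = 180 pm = 1.8e-10 m.
The photon relation is p = h/λ, giving p = 3.681e-24 kg·m/s.
Converting to eV/c: p = 6888 eV/c ≈ 6890 eV/c.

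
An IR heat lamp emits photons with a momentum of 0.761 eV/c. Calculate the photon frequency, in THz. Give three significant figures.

Take h = 6.62607015·10^-34 J·s, c = 2.99792458·10^8 m/s, 1 eV = 1.602176634·10^-19 J.
In SI units: p = 0.761 eV/c = 4.0670·10^-28 kg·m/s.
The photon relation is f = pc/h, giving f = 1.840·10^14 Hz.
Converting to THz: f = 184.0 THz ≈ 184 THz.

184 THz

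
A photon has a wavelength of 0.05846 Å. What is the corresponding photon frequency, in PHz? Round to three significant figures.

5.13e4 PHz

Convert to SI: λ = 0.05846 Å = 5.846e-12 m.
For a photon f = c/λ, so f = 5.128e19 Hz.
Converting to PHz: f = 51280 PHz ≈ 5.13e4 PHz.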